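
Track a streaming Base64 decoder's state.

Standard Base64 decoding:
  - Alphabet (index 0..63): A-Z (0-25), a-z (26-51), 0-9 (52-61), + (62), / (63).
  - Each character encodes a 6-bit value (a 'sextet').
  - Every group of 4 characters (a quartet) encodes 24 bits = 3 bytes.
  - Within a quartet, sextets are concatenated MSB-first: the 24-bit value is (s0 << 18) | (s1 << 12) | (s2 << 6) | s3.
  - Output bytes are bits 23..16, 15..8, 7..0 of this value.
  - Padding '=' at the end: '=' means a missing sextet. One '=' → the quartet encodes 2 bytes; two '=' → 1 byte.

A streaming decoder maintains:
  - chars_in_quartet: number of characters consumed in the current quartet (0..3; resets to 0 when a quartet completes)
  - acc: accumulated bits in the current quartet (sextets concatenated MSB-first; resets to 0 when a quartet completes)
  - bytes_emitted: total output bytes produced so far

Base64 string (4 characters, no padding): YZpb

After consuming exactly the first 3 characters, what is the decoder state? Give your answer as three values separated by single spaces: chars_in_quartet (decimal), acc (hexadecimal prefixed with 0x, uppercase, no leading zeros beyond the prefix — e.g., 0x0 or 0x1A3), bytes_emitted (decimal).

Answer: 3 0x18669 0

Derivation:
After char 0 ('Y'=24): chars_in_quartet=1 acc=0x18 bytes_emitted=0
After char 1 ('Z'=25): chars_in_quartet=2 acc=0x619 bytes_emitted=0
After char 2 ('p'=41): chars_in_quartet=3 acc=0x18669 bytes_emitted=0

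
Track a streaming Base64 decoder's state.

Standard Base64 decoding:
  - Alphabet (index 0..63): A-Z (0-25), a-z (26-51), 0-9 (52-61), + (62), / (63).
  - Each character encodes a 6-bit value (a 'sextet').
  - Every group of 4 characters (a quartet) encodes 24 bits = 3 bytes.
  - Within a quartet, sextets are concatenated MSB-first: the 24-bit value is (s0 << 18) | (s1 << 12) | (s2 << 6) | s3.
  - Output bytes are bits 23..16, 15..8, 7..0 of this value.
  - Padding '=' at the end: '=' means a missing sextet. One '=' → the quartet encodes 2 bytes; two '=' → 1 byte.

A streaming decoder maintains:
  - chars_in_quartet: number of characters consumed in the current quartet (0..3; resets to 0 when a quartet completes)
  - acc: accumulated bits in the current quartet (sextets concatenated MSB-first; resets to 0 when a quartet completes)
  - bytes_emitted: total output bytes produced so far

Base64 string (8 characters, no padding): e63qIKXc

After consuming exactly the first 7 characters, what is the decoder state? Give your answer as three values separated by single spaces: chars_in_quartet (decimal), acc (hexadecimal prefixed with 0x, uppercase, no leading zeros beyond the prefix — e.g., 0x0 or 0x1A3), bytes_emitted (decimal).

Answer: 3 0x8297 3

Derivation:
After char 0 ('e'=30): chars_in_quartet=1 acc=0x1E bytes_emitted=0
After char 1 ('6'=58): chars_in_quartet=2 acc=0x7BA bytes_emitted=0
After char 2 ('3'=55): chars_in_quartet=3 acc=0x1EEB7 bytes_emitted=0
After char 3 ('q'=42): chars_in_quartet=4 acc=0x7BADEA -> emit 7B AD EA, reset; bytes_emitted=3
After char 4 ('I'=8): chars_in_quartet=1 acc=0x8 bytes_emitted=3
After char 5 ('K'=10): chars_in_quartet=2 acc=0x20A bytes_emitted=3
After char 6 ('X'=23): chars_in_quartet=3 acc=0x8297 bytes_emitted=3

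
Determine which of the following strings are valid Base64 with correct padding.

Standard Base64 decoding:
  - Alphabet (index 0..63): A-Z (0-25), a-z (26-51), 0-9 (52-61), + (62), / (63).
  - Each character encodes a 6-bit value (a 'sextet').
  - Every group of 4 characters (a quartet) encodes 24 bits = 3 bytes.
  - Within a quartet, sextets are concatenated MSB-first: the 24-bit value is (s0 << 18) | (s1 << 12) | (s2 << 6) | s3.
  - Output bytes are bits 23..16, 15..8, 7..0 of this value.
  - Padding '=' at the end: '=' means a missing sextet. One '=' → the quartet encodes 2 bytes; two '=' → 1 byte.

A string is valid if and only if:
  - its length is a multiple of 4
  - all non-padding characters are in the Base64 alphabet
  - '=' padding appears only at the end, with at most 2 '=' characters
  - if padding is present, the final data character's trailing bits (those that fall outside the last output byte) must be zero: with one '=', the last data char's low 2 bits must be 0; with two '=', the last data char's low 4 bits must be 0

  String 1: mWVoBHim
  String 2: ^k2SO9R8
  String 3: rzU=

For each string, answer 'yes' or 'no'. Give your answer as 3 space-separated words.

String 1: 'mWVoBHim' → valid
String 2: '^k2SO9R8' → invalid (bad char(s): ['^'])
String 3: 'rzU=' → valid

Answer: yes no yes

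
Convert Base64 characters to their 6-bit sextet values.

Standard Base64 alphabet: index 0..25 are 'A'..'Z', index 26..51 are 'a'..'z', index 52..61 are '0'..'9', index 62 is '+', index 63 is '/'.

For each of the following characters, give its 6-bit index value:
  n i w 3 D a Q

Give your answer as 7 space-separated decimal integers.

Answer: 39 34 48 55 3 26 16

Derivation:
'n': a..z range, 26 + ord('n') − ord('a') = 39
'i': a..z range, 26 + ord('i') − ord('a') = 34
'w': a..z range, 26 + ord('w') − ord('a') = 48
'3': 0..9 range, 52 + ord('3') − ord('0') = 55
'D': A..Z range, ord('D') − ord('A') = 3
'a': a..z range, 26 + ord('a') − ord('a') = 26
'Q': A..Z range, ord('Q') − ord('A') = 16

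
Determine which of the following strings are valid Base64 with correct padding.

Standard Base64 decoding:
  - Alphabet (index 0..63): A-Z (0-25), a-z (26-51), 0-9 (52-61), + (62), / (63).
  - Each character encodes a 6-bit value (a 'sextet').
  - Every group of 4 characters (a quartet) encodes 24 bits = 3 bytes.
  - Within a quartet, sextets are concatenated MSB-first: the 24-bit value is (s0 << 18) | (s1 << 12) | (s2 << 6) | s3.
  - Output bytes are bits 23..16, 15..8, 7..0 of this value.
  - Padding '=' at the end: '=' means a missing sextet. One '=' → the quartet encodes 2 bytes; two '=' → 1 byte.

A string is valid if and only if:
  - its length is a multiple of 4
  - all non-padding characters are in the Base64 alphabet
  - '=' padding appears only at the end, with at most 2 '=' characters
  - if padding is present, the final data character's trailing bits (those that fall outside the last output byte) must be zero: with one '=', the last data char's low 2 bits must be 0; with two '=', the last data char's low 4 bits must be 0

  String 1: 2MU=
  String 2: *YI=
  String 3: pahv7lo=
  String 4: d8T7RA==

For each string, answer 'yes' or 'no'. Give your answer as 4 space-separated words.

String 1: '2MU=' → valid
String 2: '*YI=' → invalid (bad char(s): ['*'])
String 3: 'pahv7lo=' → valid
String 4: 'd8T7RA==' → valid

Answer: yes no yes yes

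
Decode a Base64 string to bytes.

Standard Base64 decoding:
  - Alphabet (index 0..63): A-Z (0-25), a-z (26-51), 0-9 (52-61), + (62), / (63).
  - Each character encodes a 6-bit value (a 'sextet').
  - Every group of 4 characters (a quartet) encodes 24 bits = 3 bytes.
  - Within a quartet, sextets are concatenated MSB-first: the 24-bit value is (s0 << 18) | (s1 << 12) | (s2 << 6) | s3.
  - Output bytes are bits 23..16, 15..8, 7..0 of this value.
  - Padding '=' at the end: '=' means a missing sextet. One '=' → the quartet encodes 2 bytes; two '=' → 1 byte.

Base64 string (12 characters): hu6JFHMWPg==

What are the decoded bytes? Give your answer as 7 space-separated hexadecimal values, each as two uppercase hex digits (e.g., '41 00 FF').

After char 0 ('h'=33): chars_in_quartet=1 acc=0x21 bytes_emitted=0
After char 1 ('u'=46): chars_in_quartet=2 acc=0x86E bytes_emitted=0
After char 2 ('6'=58): chars_in_quartet=3 acc=0x21BBA bytes_emitted=0
After char 3 ('J'=9): chars_in_quartet=4 acc=0x86EE89 -> emit 86 EE 89, reset; bytes_emitted=3
After char 4 ('F'=5): chars_in_quartet=1 acc=0x5 bytes_emitted=3
After char 5 ('H'=7): chars_in_quartet=2 acc=0x147 bytes_emitted=3
After char 6 ('M'=12): chars_in_quartet=3 acc=0x51CC bytes_emitted=3
After char 7 ('W'=22): chars_in_quartet=4 acc=0x147316 -> emit 14 73 16, reset; bytes_emitted=6
After char 8 ('P'=15): chars_in_quartet=1 acc=0xF bytes_emitted=6
After char 9 ('g'=32): chars_in_quartet=2 acc=0x3E0 bytes_emitted=6
Padding '==': partial quartet acc=0x3E0 -> emit 3E; bytes_emitted=7

Answer: 86 EE 89 14 73 16 3E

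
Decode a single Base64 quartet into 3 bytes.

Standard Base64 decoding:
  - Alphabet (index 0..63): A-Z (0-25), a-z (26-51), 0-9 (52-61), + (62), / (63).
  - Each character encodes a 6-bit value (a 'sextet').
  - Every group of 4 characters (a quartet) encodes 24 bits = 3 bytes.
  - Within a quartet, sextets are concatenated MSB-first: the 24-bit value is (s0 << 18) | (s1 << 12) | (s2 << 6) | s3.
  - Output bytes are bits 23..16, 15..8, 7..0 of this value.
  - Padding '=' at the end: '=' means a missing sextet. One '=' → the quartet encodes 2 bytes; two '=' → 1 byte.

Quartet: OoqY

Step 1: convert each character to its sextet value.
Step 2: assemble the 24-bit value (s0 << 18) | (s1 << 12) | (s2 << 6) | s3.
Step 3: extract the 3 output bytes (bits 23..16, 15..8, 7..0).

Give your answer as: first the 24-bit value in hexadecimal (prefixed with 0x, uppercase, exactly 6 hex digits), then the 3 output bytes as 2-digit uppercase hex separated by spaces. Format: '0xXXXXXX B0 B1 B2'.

Answer: 0x3A8A98 3A 8A 98

Derivation:
Sextets: O=14, o=40, q=42, Y=24
24-bit: (14<<18) | (40<<12) | (42<<6) | 24
      = 0x380000 | 0x028000 | 0x000A80 | 0x000018
      = 0x3A8A98
Bytes: (v>>16)&0xFF=3A, (v>>8)&0xFF=8A, v&0xFF=98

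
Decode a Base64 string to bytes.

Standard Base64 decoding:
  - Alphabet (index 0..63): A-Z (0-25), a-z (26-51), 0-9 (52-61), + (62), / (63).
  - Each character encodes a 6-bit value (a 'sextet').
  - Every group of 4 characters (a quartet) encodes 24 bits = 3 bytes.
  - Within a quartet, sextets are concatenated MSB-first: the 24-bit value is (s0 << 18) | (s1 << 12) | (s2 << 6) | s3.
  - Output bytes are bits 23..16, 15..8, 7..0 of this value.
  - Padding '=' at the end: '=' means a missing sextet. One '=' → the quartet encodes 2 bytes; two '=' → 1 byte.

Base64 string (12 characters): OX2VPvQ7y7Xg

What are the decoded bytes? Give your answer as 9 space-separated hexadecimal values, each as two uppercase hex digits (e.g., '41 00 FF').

After char 0 ('O'=14): chars_in_quartet=1 acc=0xE bytes_emitted=0
After char 1 ('X'=23): chars_in_quartet=2 acc=0x397 bytes_emitted=0
After char 2 ('2'=54): chars_in_quartet=3 acc=0xE5F6 bytes_emitted=0
After char 3 ('V'=21): chars_in_quartet=4 acc=0x397D95 -> emit 39 7D 95, reset; bytes_emitted=3
After char 4 ('P'=15): chars_in_quartet=1 acc=0xF bytes_emitted=3
After char 5 ('v'=47): chars_in_quartet=2 acc=0x3EF bytes_emitted=3
After char 6 ('Q'=16): chars_in_quartet=3 acc=0xFBD0 bytes_emitted=3
After char 7 ('7'=59): chars_in_quartet=4 acc=0x3EF43B -> emit 3E F4 3B, reset; bytes_emitted=6
After char 8 ('y'=50): chars_in_quartet=1 acc=0x32 bytes_emitted=6
After char 9 ('7'=59): chars_in_quartet=2 acc=0xCBB bytes_emitted=6
After char 10 ('X'=23): chars_in_quartet=3 acc=0x32ED7 bytes_emitted=6
After char 11 ('g'=32): chars_in_quartet=4 acc=0xCBB5E0 -> emit CB B5 E0, reset; bytes_emitted=9

Answer: 39 7D 95 3E F4 3B CB B5 E0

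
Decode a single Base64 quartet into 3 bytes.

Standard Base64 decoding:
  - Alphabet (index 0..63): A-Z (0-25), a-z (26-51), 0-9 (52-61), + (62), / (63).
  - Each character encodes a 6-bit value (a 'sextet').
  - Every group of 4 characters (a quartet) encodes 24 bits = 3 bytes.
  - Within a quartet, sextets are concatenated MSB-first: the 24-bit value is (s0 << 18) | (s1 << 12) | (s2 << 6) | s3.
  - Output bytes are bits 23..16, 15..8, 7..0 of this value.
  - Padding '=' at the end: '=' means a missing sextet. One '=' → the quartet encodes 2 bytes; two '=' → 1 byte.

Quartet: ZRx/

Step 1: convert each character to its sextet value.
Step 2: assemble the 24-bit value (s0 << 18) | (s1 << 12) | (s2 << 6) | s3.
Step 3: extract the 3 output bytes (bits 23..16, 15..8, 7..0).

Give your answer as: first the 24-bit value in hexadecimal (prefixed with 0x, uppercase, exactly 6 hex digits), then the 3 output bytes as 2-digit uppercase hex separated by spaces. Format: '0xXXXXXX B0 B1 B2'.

Answer: 0x651C7F 65 1C 7F

Derivation:
Sextets: Z=25, R=17, x=49, /=63
24-bit: (25<<18) | (17<<12) | (49<<6) | 63
      = 0x640000 | 0x011000 | 0x000C40 | 0x00003F
      = 0x651C7F
Bytes: (v>>16)&0xFF=65, (v>>8)&0xFF=1C, v&0xFF=7F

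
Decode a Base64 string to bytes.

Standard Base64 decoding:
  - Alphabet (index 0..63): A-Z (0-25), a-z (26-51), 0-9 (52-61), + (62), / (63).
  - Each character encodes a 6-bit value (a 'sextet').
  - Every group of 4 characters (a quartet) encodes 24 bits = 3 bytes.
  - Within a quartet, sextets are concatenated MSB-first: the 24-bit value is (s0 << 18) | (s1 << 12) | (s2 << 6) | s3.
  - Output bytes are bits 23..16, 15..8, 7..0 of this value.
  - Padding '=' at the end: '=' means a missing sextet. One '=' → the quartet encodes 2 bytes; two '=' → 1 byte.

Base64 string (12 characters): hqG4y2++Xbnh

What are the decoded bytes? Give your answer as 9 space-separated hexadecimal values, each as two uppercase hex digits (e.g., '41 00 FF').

Answer: 86 A1 B8 CB 6F BE 5D B9 E1

Derivation:
After char 0 ('h'=33): chars_in_quartet=1 acc=0x21 bytes_emitted=0
After char 1 ('q'=42): chars_in_quartet=2 acc=0x86A bytes_emitted=0
After char 2 ('G'=6): chars_in_quartet=3 acc=0x21A86 bytes_emitted=0
After char 3 ('4'=56): chars_in_quartet=4 acc=0x86A1B8 -> emit 86 A1 B8, reset; bytes_emitted=3
After char 4 ('y'=50): chars_in_quartet=1 acc=0x32 bytes_emitted=3
After char 5 ('2'=54): chars_in_quartet=2 acc=0xCB6 bytes_emitted=3
After char 6 ('+'=62): chars_in_quartet=3 acc=0x32DBE bytes_emitted=3
After char 7 ('+'=62): chars_in_quartet=4 acc=0xCB6FBE -> emit CB 6F BE, reset; bytes_emitted=6
After char 8 ('X'=23): chars_in_quartet=1 acc=0x17 bytes_emitted=6
After char 9 ('b'=27): chars_in_quartet=2 acc=0x5DB bytes_emitted=6
After char 10 ('n'=39): chars_in_quartet=3 acc=0x176E7 bytes_emitted=6
After char 11 ('h'=33): chars_in_quartet=4 acc=0x5DB9E1 -> emit 5D B9 E1, reset; bytes_emitted=9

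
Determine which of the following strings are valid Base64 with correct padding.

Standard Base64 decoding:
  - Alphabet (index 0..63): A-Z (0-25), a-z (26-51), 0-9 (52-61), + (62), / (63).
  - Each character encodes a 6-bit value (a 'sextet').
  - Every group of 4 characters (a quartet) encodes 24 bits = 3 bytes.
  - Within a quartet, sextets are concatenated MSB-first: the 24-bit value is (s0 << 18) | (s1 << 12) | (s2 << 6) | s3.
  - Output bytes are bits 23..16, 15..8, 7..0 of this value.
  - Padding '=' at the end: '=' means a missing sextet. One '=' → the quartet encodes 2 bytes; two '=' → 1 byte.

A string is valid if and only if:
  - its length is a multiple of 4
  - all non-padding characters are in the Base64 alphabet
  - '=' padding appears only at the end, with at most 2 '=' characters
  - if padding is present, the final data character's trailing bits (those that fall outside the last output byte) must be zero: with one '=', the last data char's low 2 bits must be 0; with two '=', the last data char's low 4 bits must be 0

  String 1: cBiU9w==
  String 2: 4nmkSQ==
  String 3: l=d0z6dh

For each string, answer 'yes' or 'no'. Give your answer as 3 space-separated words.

String 1: 'cBiU9w==' → valid
String 2: '4nmkSQ==' → valid
String 3: 'l=d0z6dh' → invalid (bad char(s): ['=']; '=' in middle)

Answer: yes yes no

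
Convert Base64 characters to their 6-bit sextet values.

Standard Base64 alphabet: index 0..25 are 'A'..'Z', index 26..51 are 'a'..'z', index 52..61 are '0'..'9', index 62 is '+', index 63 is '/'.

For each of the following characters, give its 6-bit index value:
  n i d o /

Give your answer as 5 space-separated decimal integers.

Answer: 39 34 29 40 63

Derivation:
'n': a..z range, 26 + ord('n') − ord('a') = 39
'i': a..z range, 26 + ord('i') − ord('a') = 34
'd': a..z range, 26 + ord('d') − ord('a') = 29
'o': a..z range, 26 + ord('o') − ord('a') = 40
'/': index 63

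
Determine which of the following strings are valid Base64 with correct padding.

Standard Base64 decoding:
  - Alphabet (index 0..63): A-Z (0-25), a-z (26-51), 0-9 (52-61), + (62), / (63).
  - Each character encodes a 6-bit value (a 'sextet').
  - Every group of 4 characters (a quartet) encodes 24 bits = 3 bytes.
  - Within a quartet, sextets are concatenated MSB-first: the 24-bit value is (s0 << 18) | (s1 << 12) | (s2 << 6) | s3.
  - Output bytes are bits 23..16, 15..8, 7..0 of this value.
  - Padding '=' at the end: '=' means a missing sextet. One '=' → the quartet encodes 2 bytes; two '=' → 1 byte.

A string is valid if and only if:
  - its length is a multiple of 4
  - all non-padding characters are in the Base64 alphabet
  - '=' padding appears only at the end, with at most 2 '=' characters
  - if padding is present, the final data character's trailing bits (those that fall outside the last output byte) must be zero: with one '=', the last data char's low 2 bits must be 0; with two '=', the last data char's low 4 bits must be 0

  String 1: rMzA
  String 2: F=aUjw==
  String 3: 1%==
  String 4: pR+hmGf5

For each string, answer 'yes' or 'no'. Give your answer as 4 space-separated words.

String 1: 'rMzA' → valid
String 2: 'F=aUjw==' → invalid (bad char(s): ['=']; '=' in middle)
String 3: '1%==' → invalid (bad char(s): ['%'])
String 4: 'pR+hmGf5' → valid

Answer: yes no no yes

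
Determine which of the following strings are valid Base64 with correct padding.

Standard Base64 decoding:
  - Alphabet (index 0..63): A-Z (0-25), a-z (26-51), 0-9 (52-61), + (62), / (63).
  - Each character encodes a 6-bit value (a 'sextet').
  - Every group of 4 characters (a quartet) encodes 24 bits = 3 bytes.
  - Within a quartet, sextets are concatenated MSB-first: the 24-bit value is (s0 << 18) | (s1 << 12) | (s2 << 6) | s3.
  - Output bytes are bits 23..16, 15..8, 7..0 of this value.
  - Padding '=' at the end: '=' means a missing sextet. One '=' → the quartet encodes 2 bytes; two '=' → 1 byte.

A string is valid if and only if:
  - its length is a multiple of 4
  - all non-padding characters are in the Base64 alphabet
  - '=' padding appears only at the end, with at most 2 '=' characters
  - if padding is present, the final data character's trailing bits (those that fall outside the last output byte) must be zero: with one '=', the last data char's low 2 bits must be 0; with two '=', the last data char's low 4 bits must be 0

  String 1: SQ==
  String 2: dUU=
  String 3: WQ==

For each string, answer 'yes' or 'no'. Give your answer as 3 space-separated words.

Answer: yes yes yes

Derivation:
String 1: 'SQ==' → valid
String 2: 'dUU=' → valid
String 3: 'WQ==' → valid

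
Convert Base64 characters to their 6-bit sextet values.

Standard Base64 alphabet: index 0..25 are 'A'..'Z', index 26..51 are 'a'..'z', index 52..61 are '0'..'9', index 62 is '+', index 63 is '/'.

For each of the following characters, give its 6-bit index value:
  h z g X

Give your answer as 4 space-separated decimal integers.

'h': a..z range, 26 + ord('h') − ord('a') = 33
'z': a..z range, 26 + ord('z') − ord('a') = 51
'g': a..z range, 26 + ord('g') − ord('a') = 32
'X': A..Z range, ord('X') − ord('A') = 23

Answer: 33 51 32 23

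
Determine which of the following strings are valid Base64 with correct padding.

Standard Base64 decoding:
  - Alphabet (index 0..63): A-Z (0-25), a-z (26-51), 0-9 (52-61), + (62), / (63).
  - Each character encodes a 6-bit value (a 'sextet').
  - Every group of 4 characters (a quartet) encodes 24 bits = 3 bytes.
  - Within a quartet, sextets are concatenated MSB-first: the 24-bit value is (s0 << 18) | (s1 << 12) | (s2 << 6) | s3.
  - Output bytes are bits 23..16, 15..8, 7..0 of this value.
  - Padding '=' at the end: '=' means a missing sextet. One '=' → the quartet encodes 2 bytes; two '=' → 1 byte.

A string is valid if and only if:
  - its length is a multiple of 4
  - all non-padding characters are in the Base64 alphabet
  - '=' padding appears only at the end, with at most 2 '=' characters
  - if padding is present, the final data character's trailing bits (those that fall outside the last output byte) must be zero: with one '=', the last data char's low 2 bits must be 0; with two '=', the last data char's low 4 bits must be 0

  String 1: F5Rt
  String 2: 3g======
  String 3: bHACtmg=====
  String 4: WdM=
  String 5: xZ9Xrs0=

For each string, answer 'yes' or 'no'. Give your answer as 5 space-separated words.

String 1: 'F5Rt' → valid
String 2: '3g======' → invalid (6 pad chars (max 2))
String 3: 'bHACtmg=====' → invalid (5 pad chars (max 2))
String 4: 'WdM=' → valid
String 5: 'xZ9Xrs0=' → valid

Answer: yes no no yes yes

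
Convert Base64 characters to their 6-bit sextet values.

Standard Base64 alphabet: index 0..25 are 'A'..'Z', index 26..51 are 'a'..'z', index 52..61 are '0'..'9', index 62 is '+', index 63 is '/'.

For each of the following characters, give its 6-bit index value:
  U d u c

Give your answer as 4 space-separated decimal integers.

'U': A..Z range, ord('U') − ord('A') = 20
'd': a..z range, 26 + ord('d') − ord('a') = 29
'u': a..z range, 26 + ord('u') − ord('a') = 46
'c': a..z range, 26 + ord('c') − ord('a') = 28

Answer: 20 29 46 28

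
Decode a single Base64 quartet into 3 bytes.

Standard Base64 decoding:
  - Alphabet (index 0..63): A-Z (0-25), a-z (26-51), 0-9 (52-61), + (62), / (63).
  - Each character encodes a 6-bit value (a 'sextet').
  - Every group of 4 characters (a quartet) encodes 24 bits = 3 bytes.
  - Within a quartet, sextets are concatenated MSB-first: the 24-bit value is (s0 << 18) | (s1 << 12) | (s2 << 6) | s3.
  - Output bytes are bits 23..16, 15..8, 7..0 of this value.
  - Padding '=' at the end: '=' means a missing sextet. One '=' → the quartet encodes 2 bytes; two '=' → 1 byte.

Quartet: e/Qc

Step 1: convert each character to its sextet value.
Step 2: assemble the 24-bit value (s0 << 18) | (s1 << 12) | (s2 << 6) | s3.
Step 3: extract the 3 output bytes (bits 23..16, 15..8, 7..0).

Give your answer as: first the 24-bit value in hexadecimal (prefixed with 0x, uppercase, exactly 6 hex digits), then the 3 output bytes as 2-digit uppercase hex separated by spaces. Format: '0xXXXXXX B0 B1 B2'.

Sextets: e=30, /=63, Q=16, c=28
24-bit: (30<<18) | (63<<12) | (16<<6) | 28
      = 0x780000 | 0x03F000 | 0x000400 | 0x00001C
      = 0x7BF41C
Bytes: (v>>16)&0xFF=7B, (v>>8)&0xFF=F4, v&0xFF=1C

Answer: 0x7BF41C 7B F4 1C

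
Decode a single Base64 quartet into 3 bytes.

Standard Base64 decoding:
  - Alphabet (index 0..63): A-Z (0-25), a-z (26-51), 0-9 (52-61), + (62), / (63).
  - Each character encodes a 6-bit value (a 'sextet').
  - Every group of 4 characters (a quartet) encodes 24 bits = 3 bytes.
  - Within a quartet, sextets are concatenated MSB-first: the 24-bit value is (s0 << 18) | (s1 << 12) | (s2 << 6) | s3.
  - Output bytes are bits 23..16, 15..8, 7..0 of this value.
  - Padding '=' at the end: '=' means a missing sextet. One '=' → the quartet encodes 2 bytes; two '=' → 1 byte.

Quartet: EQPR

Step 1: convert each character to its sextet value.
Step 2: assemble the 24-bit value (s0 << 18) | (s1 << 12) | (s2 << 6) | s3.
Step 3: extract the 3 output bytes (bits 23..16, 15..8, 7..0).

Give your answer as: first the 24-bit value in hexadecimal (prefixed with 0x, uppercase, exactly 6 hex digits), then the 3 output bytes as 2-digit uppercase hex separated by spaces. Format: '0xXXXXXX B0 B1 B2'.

Sextets: E=4, Q=16, P=15, R=17
24-bit: (4<<18) | (16<<12) | (15<<6) | 17
      = 0x100000 | 0x010000 | 0x0003C0 | 0x000011
      = 0x1103D1
Bytes: (v>>16)&0xFF=11, (v>>8)&0xFF=03, v&0xFF=D1

Answer: 0x1103D1 11 03 D1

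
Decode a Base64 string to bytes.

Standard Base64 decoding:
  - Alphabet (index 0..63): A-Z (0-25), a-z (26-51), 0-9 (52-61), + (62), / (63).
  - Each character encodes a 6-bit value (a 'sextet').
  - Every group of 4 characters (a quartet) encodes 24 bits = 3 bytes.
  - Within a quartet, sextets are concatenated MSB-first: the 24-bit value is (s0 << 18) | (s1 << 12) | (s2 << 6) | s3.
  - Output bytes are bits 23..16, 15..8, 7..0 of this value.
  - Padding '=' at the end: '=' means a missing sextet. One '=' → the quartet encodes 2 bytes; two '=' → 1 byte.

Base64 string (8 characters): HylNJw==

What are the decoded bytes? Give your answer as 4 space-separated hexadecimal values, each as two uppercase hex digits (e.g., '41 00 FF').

After char 0 ('H'=7): chars_in_quartet=1 acc=0x7 bytes_emitted=0
After char 1 ('y'=50): chars_in_quartet=2 acc=0x1F2 bytes_emitted=0
After char 2 ('l'=37): chars_in_quartet=3 acc=0x7CA5 bytes_emitted=0
After char 3 ('N'=13): chars_in_quartet=4 acc=0x1F294D -> emit 1F 29 4D, reset; bytes_emitted=3
After char 4 ('J'=9): chars_in_quartet=1 acc=0x9 bytes_emitted=3
After char 5 ('w'=48): chars_in_quartet=2 acc=0x270 bytes_emitted=3
Padding '==': partial quartet acc=0x270 -> emit 27; bytes_emitted=4

Answer: 1F 29 4D 27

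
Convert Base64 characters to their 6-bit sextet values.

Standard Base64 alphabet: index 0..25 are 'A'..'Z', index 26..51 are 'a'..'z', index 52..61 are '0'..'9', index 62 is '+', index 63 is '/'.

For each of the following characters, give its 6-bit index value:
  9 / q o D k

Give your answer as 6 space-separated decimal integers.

'9': 0..9 range, 52 + ord('9') − ord('0') = 61
'/': index 63
'q': a..z range, 26 + ord('q') − ord('a') = 42
'o': a..z range, 26 + ord('o') − ord('a') = 40
'D': A..Z range, ord('D') − ord('A') = 3
'k': a..z range, 26 + ord('k') − ord('a') = 36

Answer: 61 63 42 40 3 36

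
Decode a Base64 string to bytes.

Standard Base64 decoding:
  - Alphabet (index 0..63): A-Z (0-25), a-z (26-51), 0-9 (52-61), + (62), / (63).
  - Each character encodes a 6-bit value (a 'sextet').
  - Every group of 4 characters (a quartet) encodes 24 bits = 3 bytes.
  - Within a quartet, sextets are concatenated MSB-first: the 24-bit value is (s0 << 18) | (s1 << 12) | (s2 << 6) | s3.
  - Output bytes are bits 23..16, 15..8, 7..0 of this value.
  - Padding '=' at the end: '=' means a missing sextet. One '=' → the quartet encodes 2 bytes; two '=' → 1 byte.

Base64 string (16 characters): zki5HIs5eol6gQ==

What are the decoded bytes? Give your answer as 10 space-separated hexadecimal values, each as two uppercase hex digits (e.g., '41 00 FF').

Answer: CE 48 B9 1C 8B 39 7A 89 7A 81

Derivation:
After char 0 ('z'=51): chars_in_quartet=1 acc=0x33 bytes_emitted=0
After char 1 ('k'=36): chars_in_quartet=2 acc=0xCE4 bytes_emitted=0
After char 2 ('i'=34): chars_in_quartet=3 acc=0x33922 bytes_emitted=0
After char 3 ('5'=57): chars_in_quartet=4 acc=0xCE48B9 -> emit CE 48 B9, reset; bytes_emitted=3
After char 4 ('H'=7): chars_in_quartet=1 acc=0x7 bytes_emitted=3
After char 5 ('I'=8): chars_in_quartet=2 acc=0x1C8 bytes_emitted=3
After char 6 ('s'=44): chars_in_quartet=3 acc=0x722C bytes_emitted=3
After char 7 ('5'=57): chars_in_quartet=4 acc=0x1C8B39 -> emit 1C 8B 39, reset; bytes_emitted=6
After char 8 ('e'=30): chars_in_quartet=1 acc=0x1E bytes_emitted=6
After char 9 ('o'=40): chars_in_quartet=2 acc=0x7A8 bytes_emitted=6
After char 10 ('l'=37): chars_in_quartet=3 acc=0x1EA25 bytes_emitted=6
After char 11 ('6'=58): chars_in_quartet=4 acc=0x7A897A -> emit 7A 89 7A, reset; bytes_emitted=9
After char 12 ('g'=32): chars_in_quartet=1 acc=0x20 bytes_emitted=9
After char 13 ('Q'=16): chars_in_quartet=2 acc=0x810 bytes_emitted=9
Padding '==': partial quartet acc=0x810 -> emit 81; bytes_emitted=10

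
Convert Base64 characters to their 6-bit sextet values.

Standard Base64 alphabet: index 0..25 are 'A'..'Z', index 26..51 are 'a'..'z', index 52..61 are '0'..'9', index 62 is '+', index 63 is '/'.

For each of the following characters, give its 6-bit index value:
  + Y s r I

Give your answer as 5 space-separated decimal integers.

'+': index 62
'Y': A..Z range, ord('Y') − ord('A') = 24
's': a..z range, 26 + ord('s') − ord('a') = 44
'r': a..z range, 26 + ord('r') − ord('a') = 43
'I': A..Z range, ord('I') − ord('A') = 8

Answer: 62 24 44 43 8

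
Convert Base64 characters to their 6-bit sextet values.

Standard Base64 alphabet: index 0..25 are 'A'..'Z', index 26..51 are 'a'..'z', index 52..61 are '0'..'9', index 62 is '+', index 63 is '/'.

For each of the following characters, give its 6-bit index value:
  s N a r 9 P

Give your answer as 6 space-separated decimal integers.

's': a..z range, 26 + ord('s') − ord('a') = 44
'N': A..Z range, ord('N') − ord('A') = 13
'a': a..z range, 26 + ord('a') − ord('a') = 26
'r': a..z range, 26 + ord('r') − ord('a') = 43
'9': 0..9 range, 52 + ord('9') − ord('0') = 61
'P': A..Z range, ord('P') − ord('A') = 15

Answer: 44 13 26 43 61 15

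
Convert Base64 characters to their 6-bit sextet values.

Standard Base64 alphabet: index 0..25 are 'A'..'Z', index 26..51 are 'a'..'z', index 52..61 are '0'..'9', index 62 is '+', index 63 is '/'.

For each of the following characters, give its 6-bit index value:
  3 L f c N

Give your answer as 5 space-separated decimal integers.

'3': 0..9 range, 52 + ord('3') − ord('0') = 55
'L': A..Z range, ord('L') − ord('A') = 11
'f': a..z range, 26 + ord('f') − ord('a') = 31
'c': a..z range, 26 + ord('c') − ord('a') = 28
'N': A..Z range, ord('N') − ord('A') = 13

Answer: 55 11 31 28 13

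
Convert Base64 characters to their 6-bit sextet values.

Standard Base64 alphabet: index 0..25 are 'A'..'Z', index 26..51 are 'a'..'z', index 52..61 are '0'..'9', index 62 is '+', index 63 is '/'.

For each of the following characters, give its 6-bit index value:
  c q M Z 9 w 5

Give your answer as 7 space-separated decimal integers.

'c': a..z range, 26 + ord('c') − ord('a') = 28
'q': a..z range, 26 + ord('q') − ord('a') = 42
'M': A..Z range, ord('M') − ord('A') = 12
'Z': A..Z range, ord('Z') − ord('A') = 25
'9': 0..9 range, 52 + ord('9') − ord('0') = 61
'w': a..z range, 26 + ord('w') − ord('a') = 48
'5': 0..9 range, 52 + ord('5') − ord('0') = 57

Answer: 28 42 12 25 61 48 57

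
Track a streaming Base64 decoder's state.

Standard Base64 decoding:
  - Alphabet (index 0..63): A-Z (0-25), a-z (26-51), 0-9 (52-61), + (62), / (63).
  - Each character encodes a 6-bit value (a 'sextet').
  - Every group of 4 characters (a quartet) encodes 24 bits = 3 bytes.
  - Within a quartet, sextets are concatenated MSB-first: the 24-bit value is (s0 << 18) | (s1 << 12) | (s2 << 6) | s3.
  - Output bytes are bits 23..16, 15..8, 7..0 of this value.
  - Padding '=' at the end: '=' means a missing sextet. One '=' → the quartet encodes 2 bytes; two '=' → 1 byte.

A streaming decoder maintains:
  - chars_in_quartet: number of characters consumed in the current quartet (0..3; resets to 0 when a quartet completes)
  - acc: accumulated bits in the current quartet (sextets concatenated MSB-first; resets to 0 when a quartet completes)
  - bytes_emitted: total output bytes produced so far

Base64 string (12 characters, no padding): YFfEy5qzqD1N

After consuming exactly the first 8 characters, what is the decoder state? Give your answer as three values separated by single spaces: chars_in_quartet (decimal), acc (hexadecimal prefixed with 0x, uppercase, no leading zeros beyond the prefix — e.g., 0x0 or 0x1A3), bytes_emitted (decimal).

Answer: 0 0x0 6

Derivation:
After char 0 ('Y'=24): chars_in_quartet=1 acc=0x18 bytes_emitted=0
After char 1 ('F'=5): chars_in_quartet=2 acc=0x605 bytes_emitted=0
After char 2 ('f'=31): chars_in_quartet=3 acc=0x1815F bytes_emitted=0
After char 3 ('E'=4): chars_in_quartet=4 acc=0x6057C4 -> emit 60 57 C4, reset; bytes_emitted=3
After char 4 ('y'=50): chars_in_quartet=1 acc=0x32 bytes_emitted=3
After char 5 ('5'=57): chars_in_quartet=2 acc=0xCB9 bytes_emitted=3
After char 6 ('q'=42): chars_in_quartet=3 acc=0x32E6A bytes_emitted=3
After char 7 ('z'=51): chars_in_quartet=4 acc=0xCB9AB3 -> emit CB 9A B3, reset; bytes_emitted=6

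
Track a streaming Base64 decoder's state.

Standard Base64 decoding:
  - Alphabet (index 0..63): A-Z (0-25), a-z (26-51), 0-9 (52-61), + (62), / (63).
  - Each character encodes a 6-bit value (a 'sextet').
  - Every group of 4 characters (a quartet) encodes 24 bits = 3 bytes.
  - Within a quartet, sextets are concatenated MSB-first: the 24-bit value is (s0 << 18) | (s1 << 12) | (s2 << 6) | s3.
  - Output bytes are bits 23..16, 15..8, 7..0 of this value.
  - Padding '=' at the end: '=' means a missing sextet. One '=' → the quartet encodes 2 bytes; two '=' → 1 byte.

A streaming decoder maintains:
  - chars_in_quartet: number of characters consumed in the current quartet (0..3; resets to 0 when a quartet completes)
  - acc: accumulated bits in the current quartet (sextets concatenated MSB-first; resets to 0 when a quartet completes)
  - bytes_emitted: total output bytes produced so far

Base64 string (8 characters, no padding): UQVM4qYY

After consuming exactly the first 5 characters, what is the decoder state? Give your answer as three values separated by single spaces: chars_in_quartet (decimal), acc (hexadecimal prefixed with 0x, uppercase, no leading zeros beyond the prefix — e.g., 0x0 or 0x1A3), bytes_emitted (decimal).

After char 0 ('U'=20): chars_in_quartet=1 acc=0x14 bytes_emitted=0
After char 1 ('Q'=16): chars_in_quartet=2 acc=0x510 bytes_emitted=0
After char 2 ('V'=21): chars_in_quartet=3 acc=0x14415 bytes_emitted=0
After char 3 ('M'=12): chars_in_quartet=4 acc=0x51054C -> emit 51 05 4C, reset; bytes_emitted=3
After char 4 ('4'=56): chars_in_quartet=1 acc=0x38 bytes_emitted=3

Answer: 1 0x38 3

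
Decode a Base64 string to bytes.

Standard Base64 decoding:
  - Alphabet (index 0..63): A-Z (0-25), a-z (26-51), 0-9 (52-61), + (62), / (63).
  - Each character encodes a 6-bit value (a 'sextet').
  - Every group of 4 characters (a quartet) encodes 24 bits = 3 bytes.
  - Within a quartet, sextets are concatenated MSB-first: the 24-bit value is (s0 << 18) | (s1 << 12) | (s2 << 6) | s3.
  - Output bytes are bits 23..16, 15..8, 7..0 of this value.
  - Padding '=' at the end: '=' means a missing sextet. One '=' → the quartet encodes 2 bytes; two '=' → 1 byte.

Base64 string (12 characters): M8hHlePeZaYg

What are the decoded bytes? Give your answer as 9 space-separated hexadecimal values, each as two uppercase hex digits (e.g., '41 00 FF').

After char 0 ('M'=12): chars_in_quartet=1 acc=0xC bytes_emitted=0
After char 1 ('8'=60): chars_in_quartet=2 acc=0x33C bytes_emitted=0
After char 2 ('h'=33): chars_in_quartet=3 acc=0xCF21 bytes_emitted=0
After char 3 ('H'=7): chars_in_quartet=4 acc=0x33C847 -> emit 33 C8 47, reset; bytes_emitted=3
After char 4 ('l'=37): chars_in_quartet=1 acc=0x25 bytes_emitted=3
After char 5 ('e'=30): chars_in_quartet=2 acc=0x95E bytes_emitted=3
After char 6 ('P'=15): chars_in_quartet=3 acc=0x2578F bytes_emitted=3
After char 7 ('e'=30): chars_in_quartet=4 acc=0x95E3DE -> emit 95 E3 DE, reset; bytes_emitted=6
After char 8 ('Z'=25): chars_in_quartet=1 acc=0x19 bytes_emitted=6
After char 9 ('a'=26): chars_in_quartet=2 acc=0x65A bytes_emitted=6
After char 10 ('Y'=24): chars_in_quartet=3 acc=0x19698 bytes_emitted=6
After char 11 ('g'=32): chars_in_quartet=4 acc=0x65A620 -> emit 65 A6 20, reset; bytes_emitted=9

Answer: 33 C8 47 95 E3 DE 65 A6 20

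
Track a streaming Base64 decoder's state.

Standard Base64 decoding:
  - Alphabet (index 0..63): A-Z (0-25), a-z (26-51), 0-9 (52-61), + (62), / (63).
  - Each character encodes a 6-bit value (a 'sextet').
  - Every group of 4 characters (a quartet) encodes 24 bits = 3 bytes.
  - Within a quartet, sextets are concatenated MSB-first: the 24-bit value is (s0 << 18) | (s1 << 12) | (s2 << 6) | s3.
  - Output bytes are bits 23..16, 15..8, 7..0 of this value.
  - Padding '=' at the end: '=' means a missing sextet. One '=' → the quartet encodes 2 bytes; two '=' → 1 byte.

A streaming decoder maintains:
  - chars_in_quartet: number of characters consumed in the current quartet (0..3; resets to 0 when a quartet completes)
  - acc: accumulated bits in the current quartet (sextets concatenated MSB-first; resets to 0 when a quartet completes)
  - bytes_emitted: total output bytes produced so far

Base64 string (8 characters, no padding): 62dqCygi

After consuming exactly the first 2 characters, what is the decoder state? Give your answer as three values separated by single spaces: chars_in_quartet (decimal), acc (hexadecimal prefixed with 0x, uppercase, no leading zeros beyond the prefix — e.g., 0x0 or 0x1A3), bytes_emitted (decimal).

Answer: 2 0xEB6 0

Derivation:
After char 0 ('6'=58): chars_in_quartet=1 acc=0x3A bytes_emitted=0
After char 1 ('2'=54): chars_in_quartet=2 acc=0xEB6 bytes_emitted=0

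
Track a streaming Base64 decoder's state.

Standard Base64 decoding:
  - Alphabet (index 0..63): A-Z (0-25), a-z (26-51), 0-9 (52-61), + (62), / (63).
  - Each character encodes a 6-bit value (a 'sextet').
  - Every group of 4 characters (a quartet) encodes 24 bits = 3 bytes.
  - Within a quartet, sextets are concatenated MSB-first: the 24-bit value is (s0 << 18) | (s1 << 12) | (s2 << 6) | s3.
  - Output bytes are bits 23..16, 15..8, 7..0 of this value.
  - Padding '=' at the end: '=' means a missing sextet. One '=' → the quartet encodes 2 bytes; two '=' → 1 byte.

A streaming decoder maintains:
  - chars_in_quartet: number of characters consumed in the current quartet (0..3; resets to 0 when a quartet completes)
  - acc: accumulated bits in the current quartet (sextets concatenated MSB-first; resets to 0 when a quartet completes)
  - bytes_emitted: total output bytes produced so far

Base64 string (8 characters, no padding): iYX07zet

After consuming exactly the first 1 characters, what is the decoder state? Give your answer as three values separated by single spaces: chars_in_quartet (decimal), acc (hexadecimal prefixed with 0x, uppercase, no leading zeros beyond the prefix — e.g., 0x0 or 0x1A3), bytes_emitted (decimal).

After char 0 ('i'=34): chars_in_quartet=1 acc=0x22 bytes_emitted=0

Answer: 1 0x22 0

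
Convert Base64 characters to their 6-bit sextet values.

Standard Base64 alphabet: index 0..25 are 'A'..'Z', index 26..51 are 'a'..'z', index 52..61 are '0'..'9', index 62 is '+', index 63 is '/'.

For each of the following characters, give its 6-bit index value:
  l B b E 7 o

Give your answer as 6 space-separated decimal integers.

'l': a..z range, 26 + ord('l') − ord('a') = 37
'B': A..Z range, ord('B') − ord('A') = 1
'b': a..z range, 26 + ord('b') − ord('a') = 27
'E': A..Z range, ord('E') − ord('A') = 4
'7': 0..9 range, 52 + ord('7') − ord('0') = 59
'o': a..z range, 26 + ord('o') − ord('a') = 40

Answer: 37 1 27 4 59 40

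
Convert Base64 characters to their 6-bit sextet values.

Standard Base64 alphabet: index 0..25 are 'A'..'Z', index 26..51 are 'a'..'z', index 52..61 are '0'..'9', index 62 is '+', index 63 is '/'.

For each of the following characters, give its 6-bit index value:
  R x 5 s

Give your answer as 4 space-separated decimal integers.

'R': A..Z range, ord('R') − ord('A') = 17
'x': a..z range, 26 + ord('x') − ord('a') = 49
'5': 0..9 range, 52 + ord('5') − ord('0') = 57
's': a..z range, 26 + ord('s') − ord('a') = 44

Answer: 17 49 57 44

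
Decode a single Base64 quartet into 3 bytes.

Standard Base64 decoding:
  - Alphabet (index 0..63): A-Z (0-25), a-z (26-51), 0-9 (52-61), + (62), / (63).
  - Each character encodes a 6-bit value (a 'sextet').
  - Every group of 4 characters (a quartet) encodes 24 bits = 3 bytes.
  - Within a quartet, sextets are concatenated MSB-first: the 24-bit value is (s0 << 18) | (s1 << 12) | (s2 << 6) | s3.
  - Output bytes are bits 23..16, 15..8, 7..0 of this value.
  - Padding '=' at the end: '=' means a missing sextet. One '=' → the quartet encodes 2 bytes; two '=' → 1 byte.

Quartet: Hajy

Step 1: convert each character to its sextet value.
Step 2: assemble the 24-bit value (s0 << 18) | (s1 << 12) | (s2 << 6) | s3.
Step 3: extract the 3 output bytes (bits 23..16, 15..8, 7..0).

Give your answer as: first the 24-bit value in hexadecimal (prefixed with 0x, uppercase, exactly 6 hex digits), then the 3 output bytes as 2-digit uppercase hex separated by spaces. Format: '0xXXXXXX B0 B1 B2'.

Sextets: H=7, a=26, j=35, y=50
24-bit: (7<<18) | (26<<12) | (35<<6) | 50
      = 0x1C0000 | 0x01A000 | 0x0008C0 | 0x000032
      = 0x1DA8F2
Bytes: (v>>16)&0xFF=1D, (v>>8)&0xFF=A8, v&0xFF=F2

Answer: 0x1DA8F2 1D A8 F2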